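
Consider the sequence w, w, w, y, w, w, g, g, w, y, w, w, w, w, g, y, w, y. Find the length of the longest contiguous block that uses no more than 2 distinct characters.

6

add w: window [w] (1 distinct), len 1
add w: window [w, w] (1 distinct), len 2
add w: window [w, w, w] (1 distinct), len 3
add y: window [w, w, w, y] (2 distinct), len 4
add w: window [w, w, w, y, w] (2 distinct), len 5
add w: window [w, w, w, y, w, w] (2 distinct), len 6
add g: window [w, w, g] (2 distinct), len 3
add g: window [w, w, g, g] (2 distinct), len 4
add w: window [w, w, g, g, w] (2 distinct), len 5
add y: window [w, y] (2 distinct), len 2
add w: window [w, y, w] (2 distinct), len 3
add w: window [w, y, w, w] (2 distinct), len 4
add w: window [w, y, w, w, w] (2 distinct), len 5
add w: window [w, y, w, w, w, w] (2 distinct), len 6
add g: window [w, w, w, w, g] (2 distinct), len 5
add y: window [g, y] (2 distinct), len 2
add w: window [y, w] (2 distinct), len 2
add y: window [y, w, y] (2 distinct), len 3
Longest length with ≤2 distinct: 6.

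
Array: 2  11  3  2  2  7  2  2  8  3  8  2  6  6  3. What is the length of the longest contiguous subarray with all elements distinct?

add 2: [2] len 1
add 11: [2, 11] len 2
add 3: [2, 11, 3] len 3
add 2 (repeat 2, move left end past it): [11, 3, 2] len 3
add 2 (repeat 2, move left end past it): [2] len 1
add 7: [2, 7] len 2
add 2 (repeat 2, move left end past it): [7, 2] len 2
add 2 (repeat 2, move left end past it): [2] len 1
add 8: [2, 8] len 2
add 3: [2, 8, 3] len 3
add 8 (repeat 8, move left end past it): [3, 8] len 2
add 2: [3, 8, 2] len 3
add 6: [3, 8, 2, 6] len 4
add 6 (repeat 6, move left end past it): [6] len 1
add 3: [6, 3] len 2
Longest all-distinct length: 4.

4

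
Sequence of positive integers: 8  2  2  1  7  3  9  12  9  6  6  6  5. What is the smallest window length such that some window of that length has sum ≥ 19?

2

add 8: running sum 8 < 19
add 2: running sum 10 < 19
add 2: running sum 12 < 19
add 1: running sum 13 < 19
add 7: shortest ending here [8, 2, 2, 1, 7] sum 20, len 5
add 3: shortest ending here [8, 2, 2, 1, 7, 3] sum 23, len 6
add 9: shortest ending here [7, 3, 9] sum 19, len 3
add 12: shortest ending here [9, 12] sum 21, len 2
add 9: shortest ending here [12, 9] sum 21, len 2
add 6: shortest ending here [12, 9, 6] sum 27, len 3
add 6: shortest ending here [9, 6, 6] sum 21, len 3
add 6: shortest ending here [9, 6, 6, 6] sum 27, len 4
add 5: shortest ending here [6, 6, 6, 5] sum 23, len 4
Shortest qualifying length: 2.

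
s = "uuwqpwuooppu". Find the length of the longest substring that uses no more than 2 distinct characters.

4

Extend right; when distinct count exceeds 2, shrink from the left:
add u: window [u] (1 distinct), len 1
add u: window [u, u] (1 distinct), len 2
add w: window [u, u, w] (2 distinct), len 3
add q: window [w, q] (2 distinct), len 2
add p: window [q, p] (2 distinct), len 2
add w: window [p, w] (2 distinct), len 2
add u: window [w, u] (2 distinct), len 2
add o: window [u, o] (2 distinct), len 2
add o: window [u, o, o] (2 distinct), len 3
add p: window [o, o, p] (2 distinct), len 3
add p: window [o, o, p, p] (2 distinct), len 4
add u: window [p, p, u] (2 distinct), len 3
Longest length with ≤2 distinct: 4.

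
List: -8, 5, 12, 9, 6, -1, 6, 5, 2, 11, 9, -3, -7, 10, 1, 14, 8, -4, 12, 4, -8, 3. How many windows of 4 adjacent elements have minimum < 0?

15

[-8, 5, 12, 9] → min -8  < 0 ✓
[5, 12, 9, 6] → min 5
[12, 9, 6, -1] → min -1  < 0 ✓
[9, 6, -1, 6] → min -1  < 0 ✓
[6, -1, 6, 5] → min -1  < 0 ✓
[-1, 6, 5, 2] → min -1  < 0 ✓
[6, 5, 2, 11] → min 2
[5, 2, 11, 9] → min 2
[2, 11, 9, -3] → min -3  < 0 ✓
[11, 9, -3, -7] → min -7  < 0 ✓
[9, -3, -7, 10] → min -7  < 0 ✓
[-3, -7, 10, 1] → min -7  < 0 ✓
[-7, 10, 1, 14] → min -7  < 0 ✓
[10, 1, 14, 8] → min 1
[1, 14, 8, -4] → min -4  < 0 ✓
[14, 8, -4, 12] → min -4  < 0 ✓
[8, -4, 12, 4] → min -4  < 0 ✓
[-4, 12, 4, -8] → min -8  < 0 ✓
[12, 4, -8, 3] → min -8  < 0 ✓
15 windows satisfy the condition.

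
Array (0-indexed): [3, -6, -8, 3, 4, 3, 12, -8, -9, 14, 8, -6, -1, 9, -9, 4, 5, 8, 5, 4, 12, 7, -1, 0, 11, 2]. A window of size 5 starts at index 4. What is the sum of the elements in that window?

2

Elements at indices 4..8: 4, 3, 12, -8, -9
sum(4, 3, 12, -8, -9) = 2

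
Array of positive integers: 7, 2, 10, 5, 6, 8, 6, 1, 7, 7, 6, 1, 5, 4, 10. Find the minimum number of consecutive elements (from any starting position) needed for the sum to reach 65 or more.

Extend right; whenever the sum reaches 65, record the length and shrink from the left:
add 7: running sum 7 < 65
add 2: running sum 9 < 65
add 10: running sum 19 < 65
add 5: running sum 24 < 65
add 6: running sum 30 < 65
add 8: running sum 38 < 65
add 6: running sum 44 < 65
add 1: running sum 45 < 65
add 7: running sum 52 < 65
add 7: running sum 59 < 65
add 6: shortest ending here [7, 2, 10, 5, 6, 8, 6, 1, 7, 7, 6] sum 65, len 11
add 1: shortest ending here [7, 2, 10, 5, 6, 8, 6, 1, 7, 7, 6, 1] sum 66, len 12
add 5: shortest ending here [7, 2, 10, 5, 6, 8, 6, 1, 7, 7, 6, 1, 5] sum 71, len 13
add 4: shortest ending here [10, 5, 6, 8, 6, 1, 7, 7, 6, 1, 5, 4] sum 66, len 12
add 10: shortest ending here [5, 6, 8, 6, 1, 7, 7, 6, 1, 5, 4, 10] sum 66, len 12
Shortest qualifying length: 11.

11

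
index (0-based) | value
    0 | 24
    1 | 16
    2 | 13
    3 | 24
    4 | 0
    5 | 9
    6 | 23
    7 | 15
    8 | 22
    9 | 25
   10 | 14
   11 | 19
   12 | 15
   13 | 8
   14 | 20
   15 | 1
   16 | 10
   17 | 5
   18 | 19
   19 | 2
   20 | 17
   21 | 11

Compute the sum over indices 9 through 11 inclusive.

Elements at indices 9..11: 25, 14, 19
sum(25, 14, 19) = 58

58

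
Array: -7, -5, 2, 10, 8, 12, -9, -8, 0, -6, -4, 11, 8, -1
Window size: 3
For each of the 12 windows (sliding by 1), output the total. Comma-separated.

(-7, -5, 2) → sum -10
(-5, 2, 10) → sum 7
(2, 10, 8) → sum 20
(10, 8, 12) → sum 30
(8, 12, -9) → sum 11
(12, -9, -8) → sum -5
(-9, -8, 0) → sum -17
(-8, 0, -6) → sum -14
(0, -6, -4) → sum -10
(-6, -4, 11) → sum 1
(-4, 11, 8) → sum 15
(11, 8, -1) → sum 18

-10, 7, 20, 30, 11, -5, -17, -14, -10, 1, 15, 18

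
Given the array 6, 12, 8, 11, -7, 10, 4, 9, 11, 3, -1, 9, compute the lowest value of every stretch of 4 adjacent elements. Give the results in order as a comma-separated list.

6, -7, -7, -7, -7, 4, 3, -1, -1

[6, 12, 8, 11] → min 6
[12, 8, 11, -7] → min -7
[8, 11, -7, 10] → min -7
[11, -7, 10, 4] → min -7
[-7, 10, 4, 9] → min -7
[10, 4, 9, 11] → min 4
[4, 9, 11, 3] → min 3
[9, 11, 3, -1] → min -1
[11, 3, -1, 9] → min -1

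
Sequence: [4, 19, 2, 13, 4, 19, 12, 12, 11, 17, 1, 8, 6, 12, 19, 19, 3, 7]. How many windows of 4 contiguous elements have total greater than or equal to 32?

(4, 19, 2, 13) → sum 38  ≥ 32 ✓
(19, 2, 13, 4) → sum 38  ≥ 32 ✓
(2, 13, 4, 19) → sum 38  ≥ 32 ✓
(13, 4, 19, 12) → sum 48  ≥ 32 ✓
(4, 19, 12, 12) → sum 47  ≥ 32 ✓
(19, 12, 12, 11) → sum 54  ≥ 32 ✓
(12, 12, 11, 17) → sum 52  ≥ 32 ✓
(12, 11, 17, 1) → sum 41  ≥ 32 ✓
(11, 17, 1, 8) → sum 37  ≥ 32 ✓
(17, 1, 8, 6) → sum 32  ≥ 32 ✓
(1, 8, 6, 12) → sum 27
(8, 6, 12, 19) → sum 45  ≥ 32 ✓
(6, 12, 19, 19) → sum 56  ≥ 32 ✓
(12, 19, 19, 3) → sum 53  ≥ 32 ✓
(19, 19, 3, 7) → sum 48  ≥ 32 ✓
14 windows satisfy the condition.

14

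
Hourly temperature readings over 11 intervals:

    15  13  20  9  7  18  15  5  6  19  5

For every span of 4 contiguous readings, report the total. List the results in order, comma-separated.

57, 49, 54, 49, 45, 44, 45, 35

15 13 20 9 → sum 57
13 20 9 7 → sum 49
20 9 7 18 → sum 54
9 7 18 15 → sum 49
7 18 15 5 → sum 45
18 15 5 6 → sum 44
15 5 6 19 → sum 45
5 6 19 5 → sum 35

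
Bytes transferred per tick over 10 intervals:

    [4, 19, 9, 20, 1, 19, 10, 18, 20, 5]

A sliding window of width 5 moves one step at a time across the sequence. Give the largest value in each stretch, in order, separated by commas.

Sliding a size-5 window across the 10 values:
4 19 9 20 1 → max 20
19 9 20 1 19 → max 20
9 20 1 19 10 → max 20
20 1 19 10 18 → max 20
1 19 10 18 20 → max 20
19 10 18 20 5 → max 20

20, 20, 20, 20, 20, 20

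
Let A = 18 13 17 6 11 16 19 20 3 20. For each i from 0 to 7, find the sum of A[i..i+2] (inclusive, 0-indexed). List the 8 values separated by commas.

48, 36, 34, 33, 46, 55, 42, 43

[18, 13, 17] → sum 48
[13, 17, 6] → sum 36
[17, 6, 11] → sum 34
[6, 11, 16] → sum 33
[11, 16, 19] → sum 46
[16, 19, 20] → sum 55
[19, 20, 3] → sum 42
[20, 3, 20] → sum 43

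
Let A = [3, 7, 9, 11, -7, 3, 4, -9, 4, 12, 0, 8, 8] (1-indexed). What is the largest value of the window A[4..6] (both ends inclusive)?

11

Elements at indices 4..6: 11, -7, 3
max(11, -7, 3) = 11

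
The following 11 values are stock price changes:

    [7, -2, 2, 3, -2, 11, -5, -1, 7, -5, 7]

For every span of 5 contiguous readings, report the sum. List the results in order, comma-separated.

8, 12, 9, 6, 10, 7, 3

(7, -2, 2, 3, -2) → sum 8
(-2, 2, 3, -2, 11) → sum 12
(2, 3, -2, 11, -5) → sum 9
(3, -2, 11, -5, -1) → sum 6
(-2, 11, -5, -1, 7) → sum 10
(11, -5, -1, 7, -5) → sum 7
(-5, -1, 7, -5, 7) → sum 3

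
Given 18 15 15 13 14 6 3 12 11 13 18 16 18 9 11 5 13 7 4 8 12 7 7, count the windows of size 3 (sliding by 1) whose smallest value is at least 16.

(18, 15, 15) → min 15
(15, 15, 13) → min 13
(15, 13, 14) → min 13
(13, 14, 6) → min 6
(14, 6, 3) → min 3
(6, 3, 12) → min 3
(3, 12, 11) → min 3
(12, 11, 13) → min 11
(11, 13, 18) → min 11
(13, 18, 16) → min 13
(18, 16, 18) → min 16  ≥ 16 ✓
(16, 18, 9) → min 9
(18, 9, 11) → min 9
(9, 11, 5) → min 5
(11, 5, 13) → min 5
(5, 13, 7) → min 5
(13, 7, 4) → min 4
(7, 4, 8) → min 4
(4, 8, 12) → min 4
(8, 12, 7) → min 7
(12, 7, 7) → min 7
1 window satisfy the condition.

1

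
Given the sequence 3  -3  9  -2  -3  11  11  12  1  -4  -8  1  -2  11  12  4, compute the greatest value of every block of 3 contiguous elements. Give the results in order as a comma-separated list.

9, 9, 9, 11, 11, 12, 12, 12, 1, 1, 1, 11, 12, 12

Sliding a size-3 window across the 16 values:
[3, -3, 9] → max 9
[-3, 9, -2] → max 9
[9, -2, -3] → max 9
[-2, -3, 11] → max 11
[-3, 11, 11] → max 11
[11, 11, 12] → max 12
[11, 12, 1] → max 12
[12, 1, -4] → max 12
[1, -4, -8] → max 1
[-4, -8, 1] → max 1
[-8, 1, -2] → max 1
[1, -2, 11] → max 11
[-2, 11, 12] → max 12
[11, 12, 4] → max 12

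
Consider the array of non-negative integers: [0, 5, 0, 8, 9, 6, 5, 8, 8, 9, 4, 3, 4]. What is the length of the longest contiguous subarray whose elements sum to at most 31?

6

add 0: [0] sum 0, len 1
add 5: [0, 5] sum 5, len 2
add 0: [0, 5, 0] sum 5, len 3
add 8: [0, 5, 0, 8] sum 13, len 4
add 9: [0, 5, 0, 8, 9] sum 22, len 5
add 6: [0, 5, 0, 8, 9, 6] sum 28, len 6
add 5: [0, 8, 9, 6, 5] sum 28, len 5
add 8: [9, 6, 5, 8] sum 28, len 4
add 8: [6, 5, 8, 8] sum 27, len 4
add 9: [5, 8, 8, 9] sum 30, len 4
add 4: [8, 8, 9, 4] sum 29, len 4
add 3: [8, 9, 4, 3] sum 24, len 4
add 4: [8, 9, 4, 3, 4] sum 28, len 5
Longest length seen: 6.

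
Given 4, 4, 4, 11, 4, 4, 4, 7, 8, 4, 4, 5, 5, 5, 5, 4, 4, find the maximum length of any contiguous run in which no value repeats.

3

add 4: [4] len 1
add 4 (repeat 4, move left end past it): [4] len 1
add 4 (repeat 4, move left end past it): [4] len 1
add 11: [4, 11] len 2
add 4 (repeat 4, move left end past it): [11, 4] len 2
add 4 (repeat 4, move left end past it): [4] len 1
add 4 (repeat 4, move left end past it): [4] len 1
add 7: [4, 7] len 2
add 8: [4, 7, 8] len 3
add 4 (repeat 4, move left end past it): [7, 8, 4] len 3
add 4 (repeat 4, move left end past it): [4] len 1
add 5: [4, 5] len 2
add 5 (repeat 5, move left end past it): [5] len 1
add 5 (repeat 5, move left end past it): [5] len 1
add 5 (repeat 5, move left end past it): [5] len 1
add 4: [5, 4] len 2
add 4 (repeat 4, move left end past it): [4] len 1
Longest all-distinct length: 3.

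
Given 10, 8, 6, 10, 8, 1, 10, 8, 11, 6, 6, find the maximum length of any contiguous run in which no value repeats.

[10] len 1
[10, 8] len 2
[10, 8, 6] len 3
[8, 6, 10] len 3
[6, 10, 8] len 3
[6, 10, 8, 1] len 4
[8, 1, 10] len 3
[1, 10, 8] len 3
[1, 10, 8, 11] len 4
[1, 10, 8, 11, 6] len 5
[6] len 1
Longest all-distinct length: 5.

5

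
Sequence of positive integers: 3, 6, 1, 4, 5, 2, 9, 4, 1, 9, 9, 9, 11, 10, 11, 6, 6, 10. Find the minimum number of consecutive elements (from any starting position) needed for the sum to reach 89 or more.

add 3: running sum 3 < 89
add 6: running sum 9 < 89
add 1: running sum 10 < 89
add 4: running sum 14 < 89
add 5: running sum 19 < 89
add 2: running sum 21 < 89
add 9: running sum 30 < 89
add 4: running sum 34 < 89
add 1: running sum 35 < 89
add 9: running sum 44 < 89
add 9: running sum 53 < 89
add 9: running sum 62 < 89
add 11: running sum 73 < 89
add 10: running sum 83 < 89
end 14: [6, 1, 4, 5, 2, 9, 4, 1, 9, 9, 9, 11, 10, 11] sum 91, len 14
end 15: [4, 5, 2, 9, 4, 1, 9, 9, 9, 11, 10, 11, 6] sum 90, len 13
end 16: [5, 2, 9, 4, 1, 9, 9, 9, 11, 10, 11, 6, 6] sum 92, len 13
end 17: [9, 4, 1, 9, 9, 9, 11, 10, 11, 6, 6, 10] sum 95, len 12
Shortest qualifying length: 12.

12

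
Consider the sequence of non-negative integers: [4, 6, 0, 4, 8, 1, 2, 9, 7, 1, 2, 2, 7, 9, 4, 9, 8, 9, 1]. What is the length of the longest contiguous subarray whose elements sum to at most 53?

13

Extend to the right; shrink from the left whenever the sum exceeds 53:
[4] sum 4 len 1
[4, 6] sum 10 len 2
[4, 6, 0] sum 10 len 3
[4, 6, 0, 4] sum 14 len 4
[4, 6, 0, 4, 8] sum 22 len 5
[4, 6, 0, 4, 8, 1] sum 23 len 6
[4, 6, 0, 4, 8, 1, 2] sum 25 len 7
[4, 6, 0, 4, 8, 1, 2, 9] sum 34 len 8
[4, 6, 0, 4, 8, 1, 2, 9, 7] sum 41 len 9
[4, 6, 0, 4, 8, 1, 2, 9, 7, 1] sum 42 len 10
[4, 6, 0, 4, 8, 1, 2, 9, 7, 1, 2] sum 44 len 11
[4, 6, 0, 4, 8, 1, 2, 9, 7, 1, 2, 2] sum 46 len 12
[4, 6, 0, 4, 8, 1, 2, 9, 7, 1, 2, 2, 7] sum 53 len 13
[0, 4, 8, 1, 2, 9, 7, 1, 2, 2, 7, 9] sum 52 len 12
[8, 1, 2, 9, 7, 1, 2, 2, 7, 9, 4] sum 52 len 11
[1, 2, 9, 7, 1, 2, 2, 7, 9, 4, 9] sum 53 len 11
[7, 1, 2, 2, 7, 9, 4, 9, 8] sum 49 len 9
[1, 2, 2, 7, 9, 4, 9, 8, 9] sum 51 len 9
[1, 2, 2, 7, 9, 4, 9, 8, 9, 1] sum 52 len 10
Longest length seen: 13.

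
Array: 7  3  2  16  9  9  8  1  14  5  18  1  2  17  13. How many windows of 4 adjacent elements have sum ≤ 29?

4

7 3 2 16 → sum 28  ≤ 29 ✓
3 2 16 9 → sum 30
2 16 9 9 → sum 36
16 9 9 8 → sum 42
9 9 8 1 → sum 27  ≤ 29 ✓
9 8 1 14 → sum 32
8 1 14 5 → sum 28  ≤ 29 ✓
1 14 5 18 → sum 38
14 5 18 1 → sum 38
5 18 1 2 → sum 26  ≤ 29 ✓
18 1 2 17 → sum 38
1 2 17 13 → sum 33
4 windows satisfy the condition.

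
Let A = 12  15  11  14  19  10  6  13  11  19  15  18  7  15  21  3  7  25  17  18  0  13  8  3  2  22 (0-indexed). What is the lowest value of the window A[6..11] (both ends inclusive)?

6

Elements at indices 6..11: 6, 13, 11, 19, 15, 18
min(6, 13, 11, 19, 15, 18) = 6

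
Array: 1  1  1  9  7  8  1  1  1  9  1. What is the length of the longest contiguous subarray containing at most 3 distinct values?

6

add 1: window [1] (1 distinct), len 1
add 1: window [1, 1] (1 distinct), len 2
add 1: window [1, 1, 1] (1 distinct), len 3
add 9: window [1, 1, 1, 9] (2 distinct), len 4
add 7: window [1, 1, 1, 9, 7] (3 distinct), len 5
add 8: window [9, 7, 8] (3 distinct), len 3
add 1: window [7, 8, 1] (3 distinct), len 3
add 1: window [7, 8, 1, 1] (3 distinct), len 4
add 1: window [7, 8, 1, 1, 1] (3 distinct), len 5
add 9: window [8, 1, 1, 1, 9] (3 distinct), len 5
add 1: window [8, 1, 1, 1, 9, 1] (3 distinct), len 6
Longest length with ≤3 distinct: 6.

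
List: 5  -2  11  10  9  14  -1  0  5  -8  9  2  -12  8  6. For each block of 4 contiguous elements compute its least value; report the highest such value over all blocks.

9

[5, -2, 11, 10] → min -2
[-2, 11, 10, 9] → min -2
[11, 10, 9, 14] → min 9
[10, 9, 14, -1] → min -1
[9, 14, -1, 0] → min -1
[14, -1, 0, 5] → min -1
[-1, 0, 5, -8] → min -8
[0, 5, -8, 9] → min -8
[5, -8, 9, 2] → min -8
[-8, 9, 2, -12] → min -12
[9, 2, -12, 8] → min -12
[2, -12, 8, 6] → min -12
Highest of these is 9.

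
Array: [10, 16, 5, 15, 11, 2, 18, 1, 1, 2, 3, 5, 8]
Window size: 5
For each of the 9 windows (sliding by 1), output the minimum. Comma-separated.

10 16 5 15 11 → min 5
16 5 15 11 2 → min 2
5 15 11 2 18 → min 2
15 11 2 18 1 → min 1
11 2 18 1 1 → min 1
2 18 1 1 2 → min 1
18 1 1 2 3 → min 1
1 1 2 3 5 → min 1
1 2 3 5 8 → min 1

5, 2, 2, 1, 1, 1, 1, 1, 1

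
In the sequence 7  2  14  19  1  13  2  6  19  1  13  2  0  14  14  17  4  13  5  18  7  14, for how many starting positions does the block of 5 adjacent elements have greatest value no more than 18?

9

7 2 14 19 1 → max 19
2 14 19 1 13 → max 19
14 19 1 13 2 → max 19
19 1 13 2 6 → max 19
1 13 2 6 19 → max 19
13 2 6 19 1 → max 19
2 6 19 1 13 → max 19
6 19 1 13 2 → max 19
19 1 13 2 0 → max 19
1 13 2 0 14 → max 14  ≤ 18 ✓
13 2 0 14 14 → max 14  ≤ 18 ✓
2 0 14 14 17 → max 17  ≤ 18 ✓
0 14 14 17 4 → max 17  ≤ 18 ✓
14 14 17 4 13 → max 17  ≤ 18 ✓
14 17 4 13 5 → max 17  ≤ 18 ✓
17 4 13 5 18 → max 18  ≤ 18 ✓
4 13 5 18 7 → max 18  ≤ 18 ✓
13 5 18 7 14 → max 18  ≤ 18 ✓
9 windows satisfy the condition.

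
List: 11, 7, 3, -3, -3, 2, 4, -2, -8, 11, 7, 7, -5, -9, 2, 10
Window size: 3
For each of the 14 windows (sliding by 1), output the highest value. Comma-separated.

11, 7, 3, 2, 4, 4, 4, 11, 11, 11, 7, 7, 2, 10

11 7 3 → max 11
7 3 -3 → max 7
3 -3 -3 → max 3
-3 -3 2 → max 2
-3 2 4 → max 4
2 4 -2 → max 4
4 -2 -8 → max 4
-2 -8 11 → max 11
-8 11 7 → max 11
11 7 7 → max 11
7 7 -5 → max 7
7 -5 -9 → max 7
-5 -9 2 → max 2
-9 2 10 → max 10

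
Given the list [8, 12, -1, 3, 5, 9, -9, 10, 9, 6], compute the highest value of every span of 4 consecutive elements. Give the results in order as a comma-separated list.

12, 12, 9, 9, 10, 10, 10

Sliding a size-4 window across the 10 values:
[8, 12, -1, 3] → max 12
[12, -1, 3, 5] → max 12
[-1, 3, 5, 9] → max 9
[3, 5, 9, -9] → max 9
[5, 9, -9, 10] → max 10
[9, -9, 10, 9] → max 10
[-9, 10, 9, 6] → max 10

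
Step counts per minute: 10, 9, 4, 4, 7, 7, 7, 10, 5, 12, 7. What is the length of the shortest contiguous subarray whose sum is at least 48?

add 10: running sum 10 < 48
add 9: running sum 19 < 48
add 4: running sum 23 < 48
add 4: running sum 27 < 48
add 7: running sum 34 < 48
add 7: running sum 41 < 48
end 6: [10, 9, 4, 4, 7, 7, 7] sum 48, len 7
end 7: [9, 4, 4, 7, 7, 7, 10] sum 48, len 7
end 8: [9, 4, 4, 7, 7, 7, 10, 5] sum 53, len 8
end 9: [7, 7, 7, 10, 5, 12] sum 48, len 6
end 10: [7, 7, 10, 5, 12, 7] sum 48, len 6
Shortest qualifying length: 6.

6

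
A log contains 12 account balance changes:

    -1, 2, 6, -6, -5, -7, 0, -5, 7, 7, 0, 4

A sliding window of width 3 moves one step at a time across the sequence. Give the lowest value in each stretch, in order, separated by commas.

(-1, 2, 6) → min -1
(2, 6, -6) → min -6
(6, -6, -5) → min -6
(-6, -5, -7) → min -7
(-5, -7, 0) → min -7
(-7, 0, -5) → min -7
(0, -5, 7) → min -5
(-5, 7, 7) → min -5
(7, 7, 0) → min 0
(7, 0, 4) → min 0

-1, -6, -6, -7, -7, -7, -5, -5, 0, 0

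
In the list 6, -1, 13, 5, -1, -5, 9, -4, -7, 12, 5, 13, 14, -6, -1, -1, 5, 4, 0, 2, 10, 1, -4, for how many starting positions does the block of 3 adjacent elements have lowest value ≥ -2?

(6, -1, 13) → min -1  ≥ -2 ✓
(-1, 13, 5) → min -1  ≥ -2 ✓
(13, 5, -1) → min -1  ≥ -2 ✓
(5, -1, -5) → min -5
(-1, -5, 9) → min -5
(-5, 9, -4) → min -5
(9, -4, -7) → min -7
(-4, -7, 12) → min -7
(-7, 12, 5) → min -7
(12, 5, 13) → min 5  ≥ -2 ✓
(5, 13, 14) → min 5  ≥ -2 ✓
(13, 14, -6) → min -6
(14, -6, -1) → min -6
(-6, -1, -1) → min -6
(-1, -1, 5) → min -1  ≥ -2 ✓
(-1, 5, 4) → min -1  ≥ -2 ✓
(5, 4, 0) → min 0  ≥ -2 ✓
(4, 0, 2) → min 0  ≥ -2 ✓
(0, 2, 10) → min 0  ≥ -2 ✓
(2, 10, 1) → min 1  ≥ -2 ✓
(10, 1, -4) → min -4
11 windows satisfy the condition.

11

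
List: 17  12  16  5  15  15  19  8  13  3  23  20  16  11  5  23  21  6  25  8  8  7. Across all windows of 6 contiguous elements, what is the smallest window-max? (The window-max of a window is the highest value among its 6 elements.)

17 12 16 5 15 15 → max 17
12 16 5 15 15 19 → max 19
16 5 15 15 19 8 → max 19
5 15 15 19 8 13 → max 19
15 15 19 8 13 3 → max 19
15 19 8 13 3 23 → max 23
19 8 13 3 23 20 → max 23
8 13 3 23 20 16 → max 23
13 3 23 20 16 11 → max 23
3 23 20 16 11 5 → max 23
23 20 16 11 5 23 → max 23
20 16 11 5 23 21 → max 23
16 11 5 23 21 6 → max 23
11 5 23 21 6 25 → max 25
5 23 21 6 25 8 → max 25
23 21 6 25 8 8 → max 25
21 6 25 8 8 7 → max 25
Smallest of these is 17.

17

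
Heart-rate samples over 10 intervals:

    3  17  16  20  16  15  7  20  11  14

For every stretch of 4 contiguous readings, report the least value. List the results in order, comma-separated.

3, 16, 15, 7, 7, 7, 7

[3, 17, 16, 20] → min 3
[17, 16, 20, 16] → min 16
[16, 20, 16, 15] → min 15
[20, 16, 15, 7] → min 7
[16, 15, 7, 20] → min 7
[15, 7, 20, 11] → min 7
[7, 20, 11, 14] → min 7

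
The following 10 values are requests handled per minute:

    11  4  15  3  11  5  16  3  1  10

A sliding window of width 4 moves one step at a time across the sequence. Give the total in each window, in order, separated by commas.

Sliding a size-4 window across the 10 values:
[11, 4, 15, 3] → sum 33
[4, 15, 3, 11] → sum 33
[15, 3, 11, 5] → sum 34
[3, 11, 5, 16] → sum 35
[11, 5, 16, 3] → sum 35
[5, 16, 3, 1] → sum 25
[16, 3, 1, 10] → sum 30

33, 33, 34, 35, 35, 25, 30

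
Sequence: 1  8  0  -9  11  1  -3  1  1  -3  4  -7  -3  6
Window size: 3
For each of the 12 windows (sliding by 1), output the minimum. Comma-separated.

[1, 8, 0] → min 0
[8, 0, -9] → min -9
[0, -9, 11] → min -9
[-9, 11, 1] → min -9
[11, 1, -3] → min -3
[1, -3, 1] → min -3
[-3, 1, 1] → min -3
[1, 1, -3] → min -3
[1, -3, 4] → min -3
[-3, 4, -7] → min -7
[4, -7, -3] → min -7
[-7, -3, 6] → min -7

0, -9, -9, -9, -3, -3, -3, -3, -3, -7, -7, -7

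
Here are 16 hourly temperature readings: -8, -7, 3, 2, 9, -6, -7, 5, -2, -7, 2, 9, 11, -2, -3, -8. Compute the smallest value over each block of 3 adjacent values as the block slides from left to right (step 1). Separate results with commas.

-8, -7, 2, -6, -7, -7, -7, -7, -7, -7, 2, -2, -3, -8

Sliding a size-3 window across the 16 values:
-8 -7 3 → min -8
-7 3 2 → min -7
3 2 9 → min 2
2 9 -6 → min -6
9 -6 -7 → min -7
-6 -7 5 → min -7
-7 5 -2 → min -7
5 -2 -7 → min -7
-2 -7 2 → min -7
-7 2 9 → min -7
2 9 11 → min 2
9 11 -2 → min -2
11 -2 -3 → min -3
-2 -3 -8 → min -8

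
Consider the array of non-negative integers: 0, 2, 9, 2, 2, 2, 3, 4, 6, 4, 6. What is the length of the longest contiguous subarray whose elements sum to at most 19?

6

→ 0: sum 0, len 1
→ 2: sum 2, len 2
→ 9: sum 11, len 3
→ 2: sum 13, len 4
→ 2: sum 15, len 5
→ 2: sum 17, len 6
→ 3 (dropped 0, 2): sum 18, len 5
→ 4 (dropped 9): sum 13, len 5
→ 6: sum 19, len 6
→ 4 (dropped 2, 2): sum 19, len 5
→ 6 (dropped 2, 3, 4): sum 16, len 3
Longest length seen: 6.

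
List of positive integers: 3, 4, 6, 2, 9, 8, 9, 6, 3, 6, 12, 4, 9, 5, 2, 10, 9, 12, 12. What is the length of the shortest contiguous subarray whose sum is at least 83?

add 3: running sum 3 < 83
add 4: running sum 7 < 83
add 6: running sum 13 < 83
add 2: running sum 15 < 83
add 9: running sum 24 < 83
add 8: running sum 32 < 83
add 9: running sum 41 < 83
add 6: running sum 47 < 83
add 3: running sum 50 < 83
add 6: running sum 56 < 83
add 12: running sum 68 < 83
add 4: running sum 72 < 83
add 9: running sum 81 < 83
add 5: shortest ending here [4, 6, 2, 9, 8, 9, 6, 3, 6, 12, 4, 9, 5] sum 83, len 13
add 2: shortest ending here [4, 6, 2, 9, 8, 9, 6, 3, 6, 12, 4, 9, 5, 2] sum 85, len 14
add 10: shortest ending here [9, 8, 9, 6, 3, 6, 12, 4, 9, 5, 2, 10] sum 83, len 12
add 9: shortest ending here [8, 9, 6, 3, 6, 12, 4, 9, 5, 2, 10, 9] sum 83, len 12
add 12: shortest ending here [9, 6, 3, 6, 12, 4, 9, 5, 2, 10, 9, 12] sum 87, len 12
add 12: shortest ending here [3, 6, 12, 4, 9, 5, 2, 10, 9, 12, 12] sum 84, len 11
Shortest qualifying length: 11.

11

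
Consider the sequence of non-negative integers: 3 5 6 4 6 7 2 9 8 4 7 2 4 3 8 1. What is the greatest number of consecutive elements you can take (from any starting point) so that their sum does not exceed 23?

→ 3: sum 3, len 1
→ 5: sum 8, len 2
→ 6: sum 14, len 3
→ 4: sum 18, len 4
→ 6 (dropped 3): sum 21, len 4
→ 7 (dropped 5): sum 23, len 4
→ 2 (dropped 6): sum 19, len 4
→ 9 (dropped 4, 6): sum 18, len 3
→ 8 (dropped 7): sum 19, len 3
→ 4: sum 23, len 4
→ 7 (dropped 2, 9): sum 19, len 3
→ 2: sum 21, len 4
→ 4 (dropped 8): sum 17, len 4
→ 3: sum 20, len 5
→ 8 (dropped 4, 7): sum 17, len 4
→ 1: sum 18, len 5
Longest length seen: 5.

5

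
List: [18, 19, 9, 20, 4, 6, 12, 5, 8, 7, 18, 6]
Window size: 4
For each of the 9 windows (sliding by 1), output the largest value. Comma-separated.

Sliding a size-4 window across the 12 values:
[18, 19, 9, 20] → max 20
[19, 9, 20, 4] → max 20
[9, 20, 4, 6] → max 20
[20, 4, 6, 12] → max 20
[4, 6, 12, 5] → max 12
[6, 12, 5, 8] → max 12
[12, 5, 8, 7] → max 12
[5, 8, 7, 18] → max 18
[8, 7, 18, 6] → max 18

20, 20, 20, 20, 12, 12, 12, 18, 18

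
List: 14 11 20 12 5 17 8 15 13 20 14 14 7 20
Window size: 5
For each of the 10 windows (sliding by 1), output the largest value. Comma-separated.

Sliding a size-5 window across the 14 values:
(14, 11, 20, 12, 5) → max 20
(11, 20, 12, 5, 17) → max 20
(20, 12, 5, 17, 8) → max 20
(12, 5, 17, 8, 15) → max 17
(5, 17, 8, 15, 13) → max 17
(17, 8, 15, 13, 20) → max 20
(8, 15, 13, 20, 14) → max 20
(15, 13, 20, 14, 14) → max 20
(13, 20, 14, 14, 7) → max 20
(20, 14, 14, 7, 20) → max 20

20, 20, 20, 17, 17, 20, 20, 20, 20, 20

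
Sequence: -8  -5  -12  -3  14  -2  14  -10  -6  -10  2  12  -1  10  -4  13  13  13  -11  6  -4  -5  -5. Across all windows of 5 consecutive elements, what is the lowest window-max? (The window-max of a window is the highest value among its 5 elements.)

6

Each size-5 window and its max:
(-8, -5, -12, -3, 14) → max 14
(-5, -12, -3, 14, -2) → max 14
(-12, -3, 14, -2, 14) → max 14
(-3, 14, -2, 14, -10) → max 14
(14, -2, 14, -10, -6) → max 14
(-2, 14, -10, -6, -10) → max 14
(14, -10, -6, -10, 2) → max 14
(-10, -6, -10, 2, 12) → max 12
(-6, -10, 2, 12, -1) → max 12
(-10, 2, 12, -1, 10) → max 12
(2, 12, -1, 10, -4) → max 12
(12, -1, 10, -4, 13) → max 13
(-1, 10, -4, 13, 13) → max 13
(10, -4, 13, 13, 13) → max 13
(-4, 13, 13, 13, -11) → max 13
(13, 13, 13, -11, 6) → max 13
(13, 13, -11, 6, -4) → max 13
(13, -11, 6, -4, -5) → max 13
(-11, 6, -4, -5, -5) → max 6
Lowest of these is 6.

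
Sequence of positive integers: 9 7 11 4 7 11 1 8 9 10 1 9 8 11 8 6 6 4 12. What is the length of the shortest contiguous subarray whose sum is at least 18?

Extend right; whenever the sum reaches 18, record the length and shrink from the left:
add 9: running sum 9 < 18
add 7: running sum 16 < 18
end 2: [7, 11] sum 18, len 2
end 3: [7, 11, 4] sum 22, len 3
end 4: [11, 4, 7] sum 22, len 3
end 5: [7, 11] sum 18, len 2
end 6: [7, 11, 1] sum 19, len 3
end 7: [11, 1, 8] sum 20, len 3
end 8: [1, 8, 9] sum 18, len 3
end 9: [9, 10] sum 19, len 2
end 10: [9, 10, 1] sum 20, len 3
end 11: [10, 1, 9] sum 20, len 3
end 12: [1, 9, 8] sum 18, len 3
end 13: [8, 11] sum 19, len 2
end 14: [11, 8] sum 19, len 2
end 15: [11, 8, 6] sum 25, len 3
end 16: [8, 6, 6] sum 20, len 3
end 17: [8, 6, 6, 4] sum 24, len 4
end 18: [6, 4, 12] sum 22, len 3
Shortest qualifying length: 2.

2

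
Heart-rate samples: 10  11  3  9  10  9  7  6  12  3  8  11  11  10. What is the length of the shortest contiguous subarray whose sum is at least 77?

add 10: running sum 10 < 77
add 11: running sum 21 < 77
add 3: running sum 24 < 77
add 9: running sum 33 < 77
add 10: running sum 43 < 77
add 9: running sum 52 < 77
add 7: running sum 59 < 77
add 6: running sum 65 < 77
add 12: shortest ending here [10, 11, 3, 9, 10, 9, 7, 6, 12] sum 77, len 9
add 3: shortest ending here [10, 11, 3, 9, 10, 9, 7, 6, 12, 3] sum 80, len 10
add 8: shortest ending here [11, 3, 9, 10, 9, 7, 6, 12, 3, 8] sum 78, len 10
add 11: shortest ending here [3, 9, 10, 9, 7, 6, 12, 3, 8, 11] sum 78, len 10
add 11: shortest ending here [10, 9, 7, 6, 12, 3, 8, 11, 11] sum 77, len 9
add 10: shortest ending here [9, 7, 6, 12, 3, 8, 11, 11, 10] sum 77, len 9
Shortest qualifying length: 9.

9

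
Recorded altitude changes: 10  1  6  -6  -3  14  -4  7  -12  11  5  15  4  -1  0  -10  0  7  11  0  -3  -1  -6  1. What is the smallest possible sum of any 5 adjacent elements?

(10, 1, 6, -6, -3) → sum 8
(1, 6, -6, -3, 14) → sum 12
(6, -6, -3, 14, -4) → sum 7
(-6, -3, 14, -4, 7) → sum 8
(-3, 14, -4, 7, -12) → sum 2
(14, -4, 7, -12, 11) → sum 16
(-4, 7, -12, 11, 5) → sum 7
(7, -12, 11, 5, 15) → sum 26
(-12, 11, 5, 15, 4) → sum 23
(11, 5, 15, 4, -1) → sum 34
(5, 15, 4, -1, 0) → sum 23
(15, 4, -1, 0, -10) → sum 8
(4, -1, 0, -10, 0) → sum -7
(-1, 0, -10, 0, 7) → sum -4
(0, -10, 0, 7, 11) → sum 8
(-10, 0, 7, 11, 0) → sum 8
(0, 7, 11, 0, -3) → sum 15
(7, 11, 0, -3, -1) → sum 14
(11, 0, -3, -1, -6) → sum 1
(0, -3, -1, -6, 1) → sum -9
Smallest of these is -9.

-9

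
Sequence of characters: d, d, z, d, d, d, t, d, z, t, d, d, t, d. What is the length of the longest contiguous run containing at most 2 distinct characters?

Extend right; when distinct count exceeds 2, shrink from the left:
add d: window [d] (1 distinct), len 1
add d: window [d, d] (1 distinct), len 2
add z: window [d, d, z] (2 distinct), len 3
add d: window [d, d, z, d] (2 distinct), len 4
add d: window [d, d, z, d, d] (2 distinct), len 5
add d: window [d, d, z, d, d, d] (2 distinct), len 6
add t: window [d, d, d, t] (2 distinct), len 4
add d: window [d, d, d, t, d] (2 distinct), len 5
add z: window [d, z] (2 distinct), len 2
add t: window [z, t] (2 distinct), len 2
add d: window [t, d] (2 distinct), len 2
add d: window [t, d, d] (2 distinct), len 3
add t: window [t, d, d, t] (2 distinct), len 4
add d: window [t, d, d, t, d] (2 distinct), len 5
Longest length with ≤2 distinct: 6.

6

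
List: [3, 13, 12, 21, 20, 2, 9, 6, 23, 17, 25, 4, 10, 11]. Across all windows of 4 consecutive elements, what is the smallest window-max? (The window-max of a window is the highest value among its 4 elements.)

[3, 13, 12, 21] → max 21
[13, 12, 21, 20] → max 21
[12, 21, 20, 2] → max 21
[21, 20, 2, 9] → max 21
[20, 2, 9, 6] → max 20
[2, 9, 6, 23] → max 23
[9, 6, 23, 17] → max 23
[6, 23, 17, 25] → max 25
[23, 17, 25, 4] → max 25
[17, 25, 4, 10] → max 25
[25, 4, 10, 11] → max 25
Smallest of these is 20.

20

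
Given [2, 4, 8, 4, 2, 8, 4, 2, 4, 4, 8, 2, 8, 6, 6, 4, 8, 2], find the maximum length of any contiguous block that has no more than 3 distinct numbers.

13

[2] 1 distinct, len 1
[2, 4] 2 distinct, len 2
[2, 4, 8] 3 distinct, len 3
[2, 4, 8, 4] 3 distinct, len 4
[2, 4, 8, 4, 2] 3 distinct, len 5
[2, 4, 8, 4, 2, 8] 3 distinct, len 6
[2, 4, 8, 4, 2, 8, 4] 3 distinct, len 7
[2, 4, 8, 4, 2, 8, 4, 2] 3 distinct, len 8
[2, 4, 8, 4, 2, 8, 4, 2, 4] 3 distinct, len 9
[2, 4, 8, 4, 2, 8, 4, 2, 4, 4] 3 distinct, len 10
[2, 4, 8, 4, 2, 8, 4, 2, 4, 4, 8] 3 distinct, len 11
[2, 4, 8, 4, 2, 8, 4, 2, 4, 4, 8, 2] 3 distinct, len 12
[2, 4, 8, 4, 2, 8, 4, 2, 4, 4, 8, 2, 8] 3 distinct, len 13
[8, 2, 8, 6] 3 distinct, len 4
[8, 2, 8, 6, 6] 3 distinct, len 5
[8, 6, 6, 4] 3 distinct, len 4
[8, 6, 6, 4, 8] 3 distinct, len 5
[4, 8, 2] 3 distinct, len 3
Longest length with ≤3 distinct: 13.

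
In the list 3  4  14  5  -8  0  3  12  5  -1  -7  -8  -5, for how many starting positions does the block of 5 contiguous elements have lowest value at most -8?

7

(3, 4, 14, 5, -8) → min -8  ≤ -8 ✓
(4, 14, 5, -8, 0) → min -8  ≤ -8 ✓
(14, 5, -8, 0, 3) → min -8  ≤ -8 ✓
(5, -8, 0, 3, 12) → min -8  ≤ -8 ✓
(-8, 0, 3, 12, 5) → min -8  ≤ -8 ✓
(0, 3, 12, 5, -1) → min -1
(3, 12, 5, -1, -7) → min -7
(12, 5, -1, -7, -8) → min -8  ≤ -8 ✓
(5, -1, -7, -8, -5) → min -8  ≤ -8 ✓
7 windows satisfy the condition.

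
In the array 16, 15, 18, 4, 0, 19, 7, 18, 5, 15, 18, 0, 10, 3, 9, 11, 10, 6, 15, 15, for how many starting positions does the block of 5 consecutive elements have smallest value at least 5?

4

16 15 18 4 0 → min 0
15 18 4 0 19 → min 0
18 4 0 19 7 → min 0
4 0 19 7 18 → min 0
0 19 7 18 5 → min 0
19 7 18 5 15 → min 5  ≥ 5 ✓
7 18 5 15 18 → min 5  ≥ 5 ✓
18 5 15 18 0 → min 0
5 15 18 0 10 → min 0
15 18 0 10 3 → min 0
18 0 10 3 9 → min 0
0 10 3 9 11 → min 0
10 3 9 11 10 → min 3
3 9 11 10 6 → min 3
9 11 10 6 15 → min 6  ≥ 5 ✓
11 10 6 15 15 → min 6  ≥ 5 ✓
4 windows satisfy the condition.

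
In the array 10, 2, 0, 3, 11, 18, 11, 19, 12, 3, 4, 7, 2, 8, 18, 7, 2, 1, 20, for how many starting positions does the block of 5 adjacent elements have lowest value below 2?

5

10 2 0 3 11 → min 0  < 2 ✓
2 0 3 11 18 → min 0  < 2 ✓
0 3 11 18 11 → min 0  < 2 ✓
3 11 18 11 19 → min 3
11 18 11 19 12 → min 11
18 11 19 12 3 → min 3
11 19 12 3 4 → min 3
19 12 3 4 7 → min 3
12 3 4 7 2 → min 2
3 4 7 2 8 → min 2
4 7 2 8 18 → min 2
7 2 8 18 7 → min 2
2 8 18 7 2 → min 2
8 18 7 2 1 → min 1  < 2 ✓
18 7 2 1 20 → min 1  < 2 ✓
5 windows satisfy the condition.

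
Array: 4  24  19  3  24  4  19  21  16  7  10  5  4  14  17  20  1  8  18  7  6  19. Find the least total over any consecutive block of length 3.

19

Window sums for each of the 20 positions:
(4, 24, 19) → sum 47
(24, 19, 3) → sum 46
(19, 3, 24) → sum 46
(3, 24, 4) → sum 31
(24, 4, 19) → sum 47
(4, 19, 21) → sum 44
(19, 21, 16) → sum 56
(21, 16, 7) → sum 44
(16, 7, 10) → sum 33
(7, 10, 5) → sum 22
(10, 5, 4) → sum 19
(5, 4, 14) → sum 23
(4, 14, 17) → sum 35
(14, 17, 20) → sum 51
(17, 20, 1) → sum 38
(20, 1, 8) → sum 29
(1, 8, 18) → sum 27
(8, 18, 7) → sum 33
(18, 7, 6) → sum 31
(7, 6, 19) → sum 32
Least of these is 19.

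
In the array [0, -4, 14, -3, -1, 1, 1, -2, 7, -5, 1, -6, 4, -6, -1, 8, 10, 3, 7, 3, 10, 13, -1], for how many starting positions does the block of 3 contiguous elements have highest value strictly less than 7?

0 -4 14 → max 14
-4 14 -3 → max 14
14 -3 -1 → max 14
-3 -1 1 → max 1  < 7 ✓
-1 1 1 → max 1  < 7 ✓
1 1 -2 → max 1  < 7 ✓
1 -2 7 → max 7
-2 7 -5 → max 7
7 -5 1 → max 7
-5 1 -6 → max 1  < 7 ✓
1 -6 4 → max 4  < 7 ✓
-6 4 -6 → max 4  < 7 ✓
4 -6 -1 → max 4  < 7 ✓
-6 -1 8 → max 8
-1 8 10 → max 10
8 10 3 → max 10
10 3 7 → max 10
3 7 3 → max 7
7 3 10 → max 10
3 10 13 → max 13
10 13 -1 → max 13
7 windows satisfy the condition.

7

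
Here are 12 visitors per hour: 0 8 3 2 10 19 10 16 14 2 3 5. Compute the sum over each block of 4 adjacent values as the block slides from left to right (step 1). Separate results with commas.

(0, 8, 3, 2) → sum 13
(8, 3, 2, 10) → sum 23
(3, 2, 10, 19) → sum 34
(2, 10, 19, 10) → sum 41
(10, 19, 10, 16) → sum 55
(19, 10, 16, 14) → sum 59
(10, 16, 14, 2) → sum 42
(16, 14, 2, 3) → sum 35
(14, 2, 3, 5) → sum 24

13, 23, 34, 41, 55, 59, 42, 35, 24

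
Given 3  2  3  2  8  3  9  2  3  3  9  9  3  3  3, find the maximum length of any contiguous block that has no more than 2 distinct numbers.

[3] 1 distinct, len 1
[3, 2] 2 distinct, len 2
[3, 2, 3] 2 distinct, len 3
[3, 2, 3, 2] 2 distinct, len 4
[2, 8] 2 distinct, len 2
[8, 3] 2 distinct, len 2
[3, 9] 2 distinct, len 2
[9, 2] 2 distinct, len 2
[2, 3] 2 distinct, len 2
[2, 3, 3] 2 distinct, len 3
[3, 3, 9] 2 distinct, len 3
[3, 3, 9, 9] 2 distinct, len 4
[3, 3, 9, 9, 3] 2 distinct, len 5
[3, 3, 9, 9, 3, 3] 2 distinct, len 6
[3, 3, 9, 9, 3, 3, 3] 2 distinct, len 7
Longest length with ≤2 distinct: 7.

7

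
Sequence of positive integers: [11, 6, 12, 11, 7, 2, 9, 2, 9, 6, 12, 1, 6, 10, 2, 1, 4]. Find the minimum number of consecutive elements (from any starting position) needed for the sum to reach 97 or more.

add 11: running sum 11 < 97
add 6: running sum 17 < 97
add 12: running sum 29 < 97
add 11: running sum 40 < 97
add 7: running sum 47 < 97
add 2: running sum 49 < 97
add 9: running sum 58 < 97
add 2: running sum 60 < 97
add 9: running sum 69 < 97
add 6: running sum 75 < 97
add 12: running sum 87 < 97
add 1: running sum 88 < 97
add 6: running sum 94 < 97
add 10: shortest ending here [11, 6, 12, 11, 7, 2, 9, 2, 9, 6, 12, 1, 6, 10] sum 104, len 14
add 2: shortest ending here [11, 6, 12, 11, 7, 2, 9, 2, 9, 6, 12, 1, 6, 10, 2] sum 106, len 15
add 1: shortest ending here [11, 6, 12, 11, 7, 2, 9, 2, 9, 6, 12, 1, 6, 10, 2, 1] sum 107, len 16
add 4: shortest ending here [6, 12, 11, 7, 2, 9, 2, 9, 6, 12, 1, 6, 10, 2, 1, 4] sum 100, len 16
Shortest qualifying length: 14.

14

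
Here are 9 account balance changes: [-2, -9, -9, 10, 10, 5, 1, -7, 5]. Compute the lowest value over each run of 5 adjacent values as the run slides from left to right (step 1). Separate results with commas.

-9, -9, -9, -7, -7

-2 -9 -9 10 10 → min -9
-9 -9 10 10 5 → min -9
-9 10 10 5 1 → min -9
10 10 5 1 -7 → min -7
10 5 1 -7 5 → min -7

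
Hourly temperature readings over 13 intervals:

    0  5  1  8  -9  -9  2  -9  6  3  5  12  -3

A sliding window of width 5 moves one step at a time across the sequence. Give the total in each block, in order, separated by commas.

5, -4, -7, -17, -19, -7, 7, 17, 23

[0, 5, 1, 8, -9] → sum 5
[5, 1, 8, -9, -9] → sum -4
[1, 8, -9, -9, 2] → sum -7
[8, -9, -9, 2, -9] → sum -17
[-9, -9, 2, -9, 6] → sum -19
[-9, 2, -9, 6, 3] → sum -7
[2, -9, 6, 3, 5] → sum 7
[-9, 6, 3, 5, 12] → sum 17
[6, 3, 5, 12, -3] → sum 23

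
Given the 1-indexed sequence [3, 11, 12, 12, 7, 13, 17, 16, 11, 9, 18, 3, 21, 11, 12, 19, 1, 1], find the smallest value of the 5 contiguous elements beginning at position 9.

3

Elements at indices 9..13: 11, 9, 18, 3, 21
min(11, 9, 18, 3, 21) = 3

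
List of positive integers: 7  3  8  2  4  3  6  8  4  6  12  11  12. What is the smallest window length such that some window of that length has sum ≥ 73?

11

add 7: running sum 7 < 73
add 3: running sum 10 < 73
add 8: running sum 18 < 73
add 2: running sum 20 < 73
add 4: running sum 24 < 73
add 3: running sum 27 < 73
add 6: running sum 33 < 73
add 8: running sum 41 < 73
add 4: running sum 45 < 73
add 6: running sum 51 < 73
add 12: running sum 63 < 73
end 11: [7, 3, 8, 2, 4, 3, 6, 8, 4, 6, 12, 11] sum 74, len 12
end 12: [8, 2, 4, 3, 6, 8, 4, 6, 12, 11, 12] sum 76, len 11
Shortest qualifying length: 11.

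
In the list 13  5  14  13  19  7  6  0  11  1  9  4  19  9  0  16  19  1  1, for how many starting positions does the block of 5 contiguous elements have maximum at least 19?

12

[13, 5, 14, 13, 19] → max 19  ≥ 19 ✓
[5, 14, 13, 19, 7] → max 19  ≥ 19 ✓
[14, 13, 19, 7, 6] → max 19  ≥ 19 ✓
[13, 19, 7, 6, 0] → max 19  ≥ 19 ✓
[19, 7, 6, 0, 11] → max 19  ≥ 19 ✓
[7, 6, 0, 11, 1] → max 11
[6, 0, 11, 1, 9] → max 11
[0, 11, 1, 9, 4] → max 11
[11, 1, 9, 4, 19] → max 19  ≥ 19 ✓
[1, 9, 4, 19, 9] → max 19  ≥ 19 ✓
[9, 4, 19, 9, 0] → max 19  ≥ 19 ✓
[4, 19, 9, 0, 16] → max 19  ≥ 19 ✓
[19, 9, 0, 16, 19] → max 19  ≥ 19 ✓
[9, 0, 16, 19, 1] → max 19  ≥ 19 ✓
[0, 16, 19, 1, 1] → max 19  ≥ 19 ✓
12 windows satisfy the condition.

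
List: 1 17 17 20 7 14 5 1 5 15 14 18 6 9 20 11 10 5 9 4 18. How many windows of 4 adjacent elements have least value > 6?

3

[1, 17, 17, 20] → min 1
[17, 17, 20, 7] → min 7  > 6 ✓
[17, 20, 7, 14] → min 7  > 6 ✓
[20, 7, 14, 5] → min 5
[7, 14, 5, 1] → min 1
[14, 5, 1, 5] → min 1
[5, 1, 5, 15] → min 1
[1, 5, 15, 14] → min 1
[5, 15, 14, 18] → min 5
[15, 14, 18, 6] → min 6
[14, 18, 6, 9] → min 6
[18, 6, 9, 20] → min 6
[6, 9, 20, 11] → min 6
[9, 20, 11, 10] → min 9  > 6 ✓
[20, 11, 10, 5] → min 5
[11, 10, 5, 9] → min 5
[10, 5, 9, 4] → min 4
[5, 9, 4, 18] → min 4
3 windows satisfy the condition.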